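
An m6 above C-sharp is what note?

C up a major sixth is A, so the target letter is A.
From C#, a minor sixth is 8 semitones up: A.

A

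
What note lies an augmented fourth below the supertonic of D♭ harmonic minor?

The supertonic of Db harmonic minor is Eb.
An augmented fourth (6 semitones) below Eb lands on the letter B, giving Bbb.

Bbb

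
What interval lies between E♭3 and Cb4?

minor sixth

The letter names run E→C, a span of 5 letter steps, so the interval is some kind of sixth.
Eb to Cb is 8 semitones. A major sixth is 9, so 8 makes it minor.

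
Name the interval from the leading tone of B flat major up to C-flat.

The leading tone of Bb major is A.
A up to Cb: letters A→C make it a third; 2 semitones makes it diminished.

diminished third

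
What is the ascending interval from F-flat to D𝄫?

The letter names run F→D, a span of 5 letter steps, so the interval is some kind of sixth.
Fb to Dbb is 8 semitones. A major sixth is 9, so 8 makes it minor.

minor sixth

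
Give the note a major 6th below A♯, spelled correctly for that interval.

A down a major sixth is C, so the target letter is C.
From A#, a major sixth is 9 semitones down: C#.

C#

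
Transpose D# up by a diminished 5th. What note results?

A

A fifth above D lands on the letter A.
A diminished fifth spans 6 semitones, so D# moves to pitch class 9. On the letter A that is A.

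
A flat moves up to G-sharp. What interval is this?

Counting letters A–B–C–D–E–F–G gives a seventh.
Ab→G# = 12 semitones, 1 wider than the major seventh (11), so augmented.

augmented seventh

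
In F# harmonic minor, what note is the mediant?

A

The F# harmonic minor scale runs F# G# A B C# D E#.
Degree 3 is A.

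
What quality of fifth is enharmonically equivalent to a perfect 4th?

A perfect fourth spans 5 semitones.
A fifth spanning 5 semitones is doubly diminished (the perfect fifth is 7).

doubly diminished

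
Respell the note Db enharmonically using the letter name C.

Db is pitch class 1. The letter C alone is pitch class 0.
To reach pitch class 1 from C requires an offset of +1 semitone, i.e. sharp: C#.

C#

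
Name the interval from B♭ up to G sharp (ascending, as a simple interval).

augmented sixth

Counting letters B–C–D–E–F–G gives a sixth.
Bb→G# = 10 semitones, 1 wider than the major sixth (9), so augmented.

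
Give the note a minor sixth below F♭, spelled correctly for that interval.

Ab

F down a major sixth is Ab, so the target letter is A.
From Fb, a minor sixth is 8 semitones down: Ab.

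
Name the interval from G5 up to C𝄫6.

doubly diminished fourth

Counting letters G–A–B–C gives a fourth.
G→Cbb = 3 semitones, 2 narrower than the perfect fourth (5), so doubly diminished.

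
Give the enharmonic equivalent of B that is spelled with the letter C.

Plain C sits 1 semitone above B, so on the letter C the same pitch needs a flat: Cb.

Cb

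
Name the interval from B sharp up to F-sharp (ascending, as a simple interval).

Counting letters B–C–D–E–F gives a fifth.
B#→F# = 6 semitones, 1 narrower than the perfect fifth (7), so diminished.

diminished fifth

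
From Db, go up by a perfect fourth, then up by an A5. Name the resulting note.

A perfect fourth up from Db is Gb (letter G, 5 semitones up).
An augmented fifth up from Gb is D (letter D, 8 semitones up).

D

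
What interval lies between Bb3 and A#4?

augmented seventh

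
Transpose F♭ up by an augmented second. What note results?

G

F up a major second is G, so the target letter is G.
From Fb, an augmented second is 3 semitones up: G.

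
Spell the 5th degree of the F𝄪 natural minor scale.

Degree 5 takes the letter 4 steps above F, which is C.
In natural minor, degree 5 sits 7 semitones above the tonic. F## + 7 semitones is pitch class 2, spelled on C as C##.

C##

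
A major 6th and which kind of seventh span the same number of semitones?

diminished

A major sixth spans 9 semitones.
A seventh spanning 9 semitones is diminished (the major seventh is 11).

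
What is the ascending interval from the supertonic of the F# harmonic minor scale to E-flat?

diminished sixth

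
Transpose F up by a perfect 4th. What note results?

Bb

A fourth above F lands on the letter B.
A perfect fourth spans 5 semitones, so F moves to pitch class 10. On the letter B that is Bb.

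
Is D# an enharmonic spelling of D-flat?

No

Two spellings are enharmonically equivalent only if they share a pitch class.
Here D# → 3, Db → 1; 1 ≠ 3, so they are not.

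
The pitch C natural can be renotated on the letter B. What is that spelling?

B#

C is pitch class 0. The letter B alone is pitch class 11.
To reach pitch class 0 from B requires an offset of +1 semitone, i.e. sharp: B#.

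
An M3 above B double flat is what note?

B up a major third is D#, so the target letter is D.
From Bbb, a major third is 4 semitones up: Db.

Db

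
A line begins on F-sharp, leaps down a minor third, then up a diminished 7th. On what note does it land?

C

A minor third down from F# is D# (letter D, 3 semitones down).
A diminished seventh up from D# is C (letter C, 9 semitones up).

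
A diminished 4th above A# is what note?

D

A fourth above A lands on the letter D.
A diminished fourth spans 4 semitones, so A# moves to pitch class 2. On the letter D that is D.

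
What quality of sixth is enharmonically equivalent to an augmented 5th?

minor

An augmented fifth spans 8 semitones.
A sixth spanning 8 semitones is minor (the major sixth is 9).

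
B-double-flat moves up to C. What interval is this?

augmented second

Counting letters B–C gives a second.
Bbb→C = 3 semitones, 1 wider than the major second (2), so augmented.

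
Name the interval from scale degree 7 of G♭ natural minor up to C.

augmented fifth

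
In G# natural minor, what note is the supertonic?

A#

The G# natural minor scale runs G# A# B C# D# E F#.
Degree 2 is A#.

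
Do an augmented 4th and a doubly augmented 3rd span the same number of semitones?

An augmented fourth spans 6 semitones; a doubly augmented third spans 6.
They are enharmonically equivalent.

Yes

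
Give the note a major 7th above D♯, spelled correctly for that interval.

D up a major seventh is C#, so the target letter is C.
From D#, a major seventh is 11 semitones up: C##.

C##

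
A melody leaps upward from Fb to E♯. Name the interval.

doubly augmented seventh

Counting letters F–G–A–B–C–D–E gives a seventh.
Fb→E# = 13 semitones, 2 wider than the major seventh (11), so doubly augmented.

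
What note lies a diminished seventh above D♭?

A seventh above D lands on the letter C.
A diminished seventh spans 9 semitones, so Db moves to pitch class 10. On the letter C that is Cbb.

Cbb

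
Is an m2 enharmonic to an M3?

No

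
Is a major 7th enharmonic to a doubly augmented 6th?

Yes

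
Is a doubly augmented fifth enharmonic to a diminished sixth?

No

A doubly augmented fifth spans 9 semitones; a diminished sixth spans 7.
The spans differ, so they are not enharmonic equivalents.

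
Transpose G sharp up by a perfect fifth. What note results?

D#

G up a perfect fifth is D, so the target letter is D.
From G#, a perfect fifth is 7 semitones up: D#.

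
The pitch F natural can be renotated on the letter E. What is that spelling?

F is pitch class 5. The letter E alone is pitch class 4.
To reach pitch class 5 from E requires an offset of +1 semitone, i.e. sharp: E#.

E#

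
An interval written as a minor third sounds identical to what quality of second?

A minor third spans 3 semitones.
A second spanning 3 semitones is augmented (the major second is 2).

augmented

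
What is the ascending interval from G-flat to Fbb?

The letter names run G→F, a span of 6 letter steps, so the interval is some kind of seventh.
Gb to Fbb is 9 semitones. A major seventh is 11, so 9 makes it diminished.

diminished seventh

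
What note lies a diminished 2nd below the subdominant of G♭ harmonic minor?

The subdominant of Gb harmonic minor is Cb.
A diminished second (0 semitones) below Cb lands on the letter B, giving B.

B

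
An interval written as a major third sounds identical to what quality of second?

doubly augmented

A major third spans 4 semitones.
A second spanning 4 semitones is doubly augmented (the major second is 2).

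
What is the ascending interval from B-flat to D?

Counting letters B–C–D gives a third.
Bb→D = 4 semitones, exactly the major third.

major third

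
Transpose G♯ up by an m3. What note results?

G up a major third is B, so the target letter is B.
From G#, a minor third is 3 semitones up: B.

B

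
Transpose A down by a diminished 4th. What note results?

A fourth below A lands on the letter E.
A diminished fourth spans 4 semitones, so A moves to pitch class 5. On the letter E that is E#.

E#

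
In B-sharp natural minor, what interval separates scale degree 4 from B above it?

diminished fifth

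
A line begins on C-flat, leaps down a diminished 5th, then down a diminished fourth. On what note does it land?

C#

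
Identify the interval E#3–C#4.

minor sixth

Counting letters E–F–G–A–B–C gives a sixth.
E#→C# = 8 semitones, 1 narrower than the major sixth (9), so minor.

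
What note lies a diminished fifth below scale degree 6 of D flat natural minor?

Eb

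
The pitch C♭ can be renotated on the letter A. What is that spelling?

A##

Cb is pitch class 11. The letter A alone is pitch class 9.
To reach pitch class 11 from A requires an offset of +2 semitones, i.e. double sharp: A##.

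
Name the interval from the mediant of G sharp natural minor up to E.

The mediant of G# natural minor is B.
B up to E: letters B→E make it a fourth; 5 semitones makes it perfect.

perfect fourth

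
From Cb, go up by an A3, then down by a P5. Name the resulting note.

An augmented third up from Cb is E (letter E, 5 semitones up).
A perfect fifth down from E is A (letter A, 7 semitones down).

A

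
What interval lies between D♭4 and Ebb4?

Counting letters D–E gives a second.
Db→Ebb = 1 semitone, 1 narrower than the major second (2), so minor.

minor second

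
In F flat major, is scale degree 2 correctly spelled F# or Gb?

Each scale degree takes a distinct letter name. Degree 2 of a scale on F must use the letter G.
Gb and F# are enharmonically the same pitch, but only Gb uses the letter G, so it is the correct spelling here.

Gb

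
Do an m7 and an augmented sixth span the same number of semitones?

Yes

A minor seventh spans 10 semitones; an augmented sixth spans 10.
They are enharmonically equivalent.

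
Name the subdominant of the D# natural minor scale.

The D# natural minor scale runs D# E# F# G# A# B C#.
Degree 4 is G#.

G#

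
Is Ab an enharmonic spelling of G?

Two spellings are enharmonically equivalent only if they share a pitch class.
Here Ab → 8, G → 7; 7 ≠ 8, so they are not.

No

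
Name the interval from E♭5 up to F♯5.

augmented second

Counting letters E–F gives a second.
Eb→F# = 3 semitones, 1 wider than the major second (2), so augmented.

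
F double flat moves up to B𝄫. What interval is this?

The letter names run F→B, a span of 3 letter steps, so the interval is some kind of fourth.
Fbb to Bbb is 6 semitones. A perfect fourth is 5, so 6 makes it augmented.

augmented fourth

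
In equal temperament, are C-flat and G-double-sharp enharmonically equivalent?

No

Two spellings are enharmonically equivalent only if they share a pitch class.
Here Cb → 11, G## → 9; 9 ≠ 11, so they are not.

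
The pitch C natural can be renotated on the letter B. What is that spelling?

B#

Plain B sits 1 semitone below C, so on the letter B the same pitch needs a sharp: B#.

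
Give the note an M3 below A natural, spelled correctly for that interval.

F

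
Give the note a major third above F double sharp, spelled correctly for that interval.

A##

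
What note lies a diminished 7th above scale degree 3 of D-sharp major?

E

Scale degree 3 of D# major is F##.
A diminished seventh (9 semitones) above F## lands on the letter E, giving E.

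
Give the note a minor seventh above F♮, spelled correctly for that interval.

Eb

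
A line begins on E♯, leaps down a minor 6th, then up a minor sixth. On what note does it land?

A minor sixth down from E# is G## (letter G, 8 semitones down).
A minor sixth up from G## is E# (letter E, 8 semitones up).

E#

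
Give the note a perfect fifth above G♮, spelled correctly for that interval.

D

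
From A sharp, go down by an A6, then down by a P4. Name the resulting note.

An augmented sixth down from A# is C (letter C, 10 semitones down).
A perfect fourth down from C is G (letter G, 5 semitones down).

G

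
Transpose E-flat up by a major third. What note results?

G

A third above E lands on the letter G.
A major third spans 4 semitones, so Eb moves to pitch class 7. On the letter G that is G.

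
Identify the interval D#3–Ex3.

Counting letters D–E gives a second.
D#→E## = 3 semitones, 1 wider than the major second (2), so augmented.

augmented second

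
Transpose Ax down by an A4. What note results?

A down a perfect fourth is E, so the target letter is E.
From A##, an augmented fourth is 6 semitones down: E#.

E#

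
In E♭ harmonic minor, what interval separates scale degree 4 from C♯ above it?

augmented third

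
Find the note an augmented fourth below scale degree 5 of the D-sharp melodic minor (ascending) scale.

Scale degree 5 of D# melodic minor (ascending) is A#.
An augmented fourth (6 semitones) below A# lands on the letter E, giving E.

E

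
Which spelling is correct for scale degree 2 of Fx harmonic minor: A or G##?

Each scale degree takes a distinct letter name. Degree 2 of a scale on F must use the letter G.
G## and A are enharmonically the same pitch, but only G## uses the letter G, so it is the correct spelling here.

G##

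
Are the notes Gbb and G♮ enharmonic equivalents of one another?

Gbb is pitch class 5; G is pitch class 7.
The pitch classes differ (5 vs. 7), so they are not enharmonic equivalents.

No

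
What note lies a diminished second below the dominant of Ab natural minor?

D#

The dominant of Ab natural minor is Eb.
A diminished second (0 semitones) below Eb lands on the letter D, giving D#.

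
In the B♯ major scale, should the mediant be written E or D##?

Each scale degree takes a distinct letter name. Degree 3 of a scale on B must use the letter D.
D## and E are enharmonically the same pitch, but only D## uses the letter D, so it is the correct spelling here.

D##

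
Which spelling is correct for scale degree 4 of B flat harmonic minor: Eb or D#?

Eb

Each scale degree takes a distinct letter name. Degree 4 of a scale on B must use the letter E.
Eb and D# are enharmonically the same pitch, but only Eb uses the letter E, so it is the correct spelling here.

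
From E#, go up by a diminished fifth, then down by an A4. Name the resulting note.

F

A diminished fifth up from E# is B (letter B, 6 semitones up).
An augmented fourth down from B is F (letter F, 6 semitones down).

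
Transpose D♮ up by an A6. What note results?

B#

D up a major sixth is B, so the target letter is B.
From D, an augmented sixth is 10 semitones up: B#.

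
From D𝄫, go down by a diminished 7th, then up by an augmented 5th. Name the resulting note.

B

A diminished seventh down from Dbb is Eb (letter E, 9 semitones down).
An augmented fifth up from Eb is B (letter B, 8 semitones up).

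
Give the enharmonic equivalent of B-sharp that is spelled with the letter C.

B# is pitch class 0. The letter C alone is pitch class 0.
Pitch class 0 on C needs no accidental: C.

C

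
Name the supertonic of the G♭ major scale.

Ab

The Gb major scale runs Gb Ab Bb Cb Db Eb F.
Degree 2 is Ab.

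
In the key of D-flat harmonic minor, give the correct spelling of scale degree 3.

Fb

The Db harmonic minor scale runs Db Eb Fb Gb Ab Bbb C.
Degree 3 is Fb.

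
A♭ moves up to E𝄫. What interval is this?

Counting letters A–B–C–D–E gives a fifth.
Ab→Ebb = 6 semitones, 1 narrower than the perfect fifth (7), so diminished.

diminished fifth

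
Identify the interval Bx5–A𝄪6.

minor seventh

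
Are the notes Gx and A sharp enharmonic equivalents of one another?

No

G## is pitch class 9; A# is pitch class 10.
The pitch classes differ (9 vs. 10), so they are not enharmonic equivalents.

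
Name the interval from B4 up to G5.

Counting letters B–C–D–E–F–G gives a sixth.
B→G = 8 semitones, 1 narrower than the major sixth (9), so minor.

minor sixth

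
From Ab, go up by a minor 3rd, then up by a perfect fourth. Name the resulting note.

Fb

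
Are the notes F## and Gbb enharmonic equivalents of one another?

Two spellings are enharmonically equivalent only if they share a pitch class.
Here F## → 7, Gbb → 5; 5 ≠ 7, so they are not.

No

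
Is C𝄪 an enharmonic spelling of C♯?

No

Two spellings are enharmonically equivalent only if they share a pitch class.
Here C## → 2, C# → 1; 1 ≠ 2, so they are not.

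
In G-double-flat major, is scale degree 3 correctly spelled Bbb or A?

Bbb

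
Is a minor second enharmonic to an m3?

A minor second spans 1 semitone; a minor third spans 3.
The spans differ, so they are not enharmonic equivalents.

No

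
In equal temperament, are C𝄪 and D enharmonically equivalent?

Yes

C## is pitch class 2; D is pitch class 2.
All spellings map to pitch class 2, so they are enharmonically equivalent.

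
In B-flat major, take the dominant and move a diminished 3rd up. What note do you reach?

Abb

The dominant of Bb major is F.
A diminished third (2 semitones) above F lands on the letter A, giving Abb.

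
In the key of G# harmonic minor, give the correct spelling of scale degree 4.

Degree 4 takes the letter 3 steps above G, which is C.
In harmonic minor, degree 4 sits 5 semitones above the tonic. G# + 5 semitones is pitch class 1, spelled on C as C#.

C#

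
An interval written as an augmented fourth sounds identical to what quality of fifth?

diminished

An augmented fourth spans 6 semitones.
A fifth spanning 6 semitones is diminished (the perfect fifth is 7).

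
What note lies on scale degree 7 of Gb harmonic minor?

Degree 7 takes the letter 6 steps above G, which is F.
In harmonic minor, degree 7 sits 11 semitones above the tonic. Gb + 11 semitones is pitch class 5, spelled on F as F.

F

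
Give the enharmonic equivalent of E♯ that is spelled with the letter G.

Gbb

E# is pitch class 5. The letter G alone is pitch class 7.
To reach pitch class 5 from G requires an offset of -2 semitones, i.e. double flat: Gbb.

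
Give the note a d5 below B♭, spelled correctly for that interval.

E

B down a perfect fifth is E, so the target letter is E.
From Bb, a diminished fifth is 6 semitones down: E.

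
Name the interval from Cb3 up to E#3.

The letter names run C→E, a span of 2 letter steps, so the interval is some kind of third.
Cb to E# is 6 semitones. A major third is 4, so 6 makes it doubly augmented.

doubly augmented third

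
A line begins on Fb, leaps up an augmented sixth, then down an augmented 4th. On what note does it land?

An augmented sixth up from Fb is D (letter D, 10 semitones up).
An augmented fourth down from D is Ab (letter A, 6 semitones down).

Ab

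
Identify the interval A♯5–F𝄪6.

major sixth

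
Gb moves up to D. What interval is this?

Counting letters G–A–B–C–D gives a fifth.
Gb→D = 8 semitones, 1 wider than the perfect fifth (7), so augmented.

augmented fifth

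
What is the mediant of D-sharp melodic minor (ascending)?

The D# melodic minor (ascending) scale runs D# E# F# G# A# B# C##.
Degree 3 is F#.

F#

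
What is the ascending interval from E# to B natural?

Counting letters E–F–G–A–B gives a fifth.
E#→B = 6 semitones, 1 narrower than the perfect fifth (7), so diminished.

diminished fifth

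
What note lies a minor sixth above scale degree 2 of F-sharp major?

E

Scale degree 2 of F# major is G#.
A minor sixth (8 semitones) above G# lands on the letter E, giving E.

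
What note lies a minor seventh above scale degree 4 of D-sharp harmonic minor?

F#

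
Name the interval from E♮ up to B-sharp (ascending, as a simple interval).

Counting letters E–F–G–A–B gives a fifth.
E→B# = 8 semitones, 1 wider than the perfect fifth (7), so augmented.

augmented fifth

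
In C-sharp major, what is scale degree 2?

The C# major scale runs C# D# E# F# G# A# B#.
Degree 2 is D#.

D#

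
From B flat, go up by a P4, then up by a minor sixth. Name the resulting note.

Cb

A perfect fourth up from Bb is Eb (letter E, 5 semitones up).
A minor sixth up from Eb is Cb (letter C, 8 semitones up).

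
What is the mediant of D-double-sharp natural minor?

F##

The D## natural minor scale runs D## E## F## G## A## B# C##.
Degree 3 is F##.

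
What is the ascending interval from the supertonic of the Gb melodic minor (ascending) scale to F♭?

The supertonic of Gb melodic minor (ascending) is Ab.
Ab up to Fb: letters A→F make it a sixth; 8 semitones makes it minor.

minor sixth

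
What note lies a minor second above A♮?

Bb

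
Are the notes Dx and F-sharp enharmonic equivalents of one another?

Two spellings are enharmonically equivalent only if they share a pitch class.
Here D## → 4, F# → 6; 4 ≠ 6, so they are not.

No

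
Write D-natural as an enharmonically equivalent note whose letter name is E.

Ebb

D is pitch class 2. The letter E alone is pitch class 4.
To reach pitch class 2 from E requires an offset of -2 semitones, i.e. double flat: Ebb.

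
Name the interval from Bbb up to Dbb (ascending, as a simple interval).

minor third

The letter names run B→D, a span of 2 letter steps, so the interval is some kind of third.
Bbb to Dbb is 3 semitones. A major third is 4, so 3 makes it minor.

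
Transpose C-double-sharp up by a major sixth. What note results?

A sixth above C lands on the letter A.
A major sixth spans 9 semitones, so C## moves to pitch class 11. On the letter A that is A##.

A##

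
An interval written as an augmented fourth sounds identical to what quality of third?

An augmented fourth spans 6 semitones.
A third spanning 6 semitones is doubly augmented (the major third is 4).

doubly augmented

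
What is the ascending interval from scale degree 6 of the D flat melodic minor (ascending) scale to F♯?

Scale degree 6 of Db melodic minor (ascending) is Bb.
Bb up to F#: letters B→F make it a fifth; 8 semitones makes it augmented.

augmented fifth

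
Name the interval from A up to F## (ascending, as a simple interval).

augmented sixth

The letter names run A→F, a span of 5 letter steps, so the interval is some kind of sixth.
A to F## is 10 semitones. A major sixth is 9, so 10 makes it augmented.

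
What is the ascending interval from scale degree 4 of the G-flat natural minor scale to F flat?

perfect fourth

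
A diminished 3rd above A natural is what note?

A up a major third is C#, so the target letter is C.
From A, a diminished third is 2 semitones up: Cb.

Cb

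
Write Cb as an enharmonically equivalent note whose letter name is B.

Cb is pitch class 11. The letter B alone is pitch class 11.
Pitch class 11 on B needs no accidental: B.

B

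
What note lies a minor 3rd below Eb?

C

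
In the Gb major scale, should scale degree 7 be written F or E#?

F

Each scale degree takes a distinct letter name. Degree 7 of a scale on G must use the letter F.
F and E# are enharmonically the same pitch, but only F uses the letter F, so it is the correct spelling here.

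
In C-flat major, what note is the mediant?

Eb

The Cb major scale runs Cb Db Eb Fb Gb Ab Bb.
Degree 3 is Eb.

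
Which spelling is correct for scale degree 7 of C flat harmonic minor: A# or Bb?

Bb

Each scale degree takes a distinct letter name. Degree 7 of a scale on C must use the letter B.
Bb and A# are enharmonically the same pitch, but only Bb uses the letter B, so it is the correct spelling here.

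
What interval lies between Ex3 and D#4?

The letter names run E→D, a span of 6 letter steps, so the interval is some kind of seventh.
E## to D# is 9 semitones. A major seventh is 11, so 9 makes it diminished.

diminished seventh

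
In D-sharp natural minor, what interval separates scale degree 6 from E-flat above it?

Scale degree 6 of D# natural minor is B.
B up to Eb: letters B→E make it a fourth; 4 semitones makes it diminished.

diminished fourth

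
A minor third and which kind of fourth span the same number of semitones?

doubly diminished

A minor third spans 3 semitones.
A fourth spanning 3 semitones is doubly diminished (the perfect fourth is 5).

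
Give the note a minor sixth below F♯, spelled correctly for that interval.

A#

A sixth below F lands on the letter A.
A minor sixth spans 8 semitones, so F# moves to pitch class 10. On the letter A that is A#.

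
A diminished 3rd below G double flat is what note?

Eb

G down a major third is Eb, so the target letter is E.
From Gbb, a diminished third is 2 semitones down: Eb.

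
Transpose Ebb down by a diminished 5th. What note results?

Ab

E down a perfect fifth is A, so the target letter is A.
From Ebb, a diminished fifth is 6 semitones down: Ab.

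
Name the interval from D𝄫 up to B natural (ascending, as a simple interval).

doubly augmented sixth

Counting letters D–E–F–G–A–B gives a sixth.
Dbb→B = 11 semitones, 2 wider than the major sixth (9), so doubly augmented.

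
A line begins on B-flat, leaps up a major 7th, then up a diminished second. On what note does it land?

Bbb

A major seventh up from Bb is A (letter A, 11 semitones up).
A diminished second up from A is Bbb (letter B, 0 semitones up).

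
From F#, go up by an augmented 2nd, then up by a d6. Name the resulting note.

E

An augmented second up from F# is G## (letter G, 3 semitones up).
A diminished sixth up from G## is E (letter E, 7 semitones up).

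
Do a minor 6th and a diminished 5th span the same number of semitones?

A minor sixth spans 8 semitones; a diminished fifth spans 6.
The spans differ, so they are not enharmonic equivalents.

No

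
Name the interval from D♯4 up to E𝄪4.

The letter names run D→E, a span of 1 letter step, so the interval is some kind of second.
D# to E## is 3 semitones. A major second is 2, so 3 makes it augmented.

augmented second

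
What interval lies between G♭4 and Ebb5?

The letter names run G→E, a span of 5 letter steps, so the interval is some kind of sixth.
Gb to Ebb is 8 semitones. A major sixth is 9, so 8 makes it minor.

minor sixth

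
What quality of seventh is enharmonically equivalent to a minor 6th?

A minor sixth spans 8 semitones.
A seventh spanning 8 semitones is doubly diminished (the major seventh is 11).

doubly diminished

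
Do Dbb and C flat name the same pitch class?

Two spellings are enharmonically equivalent only if they share a pitch class.
Here Dbb → 0, Cb → 11; 0 ≠ 11, so they are not.

No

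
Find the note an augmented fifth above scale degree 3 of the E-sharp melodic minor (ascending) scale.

D##

Scale degree 3 of E# melodic minor (ascending) is G#.
An augmented fifth (8 semitones) above G# lands on the letter D, giving D##.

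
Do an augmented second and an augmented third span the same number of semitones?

No

An augmented second spans 3 semitones; an augmented third spans 5.
The spans differ, so they are not enharmonic equivalents.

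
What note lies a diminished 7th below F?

F down a major seventh is Gb, so the target letter is G.
From F, a diminished seventh is 9 semitones down: G#.

G#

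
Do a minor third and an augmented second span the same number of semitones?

A minor third spans 3 semitones; an augmented second spans 3.
They are enharmonically equivalent.

Yes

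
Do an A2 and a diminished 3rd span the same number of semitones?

No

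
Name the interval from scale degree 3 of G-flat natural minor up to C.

Scale degree 3 of Gb natural minor is Bbb.
Bbb up to C: letters B→C make it a second; 3 semitones makes it augmented.

augmented second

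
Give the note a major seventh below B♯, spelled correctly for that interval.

B down a major seventh is C, so the target letter is C.
From B#, a major seventh is 11 semitones down: C#.

C#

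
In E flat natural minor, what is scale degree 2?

F

Degree 2 takes the letter 1 step above E, which is F.
In natural minor, degree 2 sits 2 semitones above the tonic. Eb + 2 semitones is pitch class 5, spelled on F as F.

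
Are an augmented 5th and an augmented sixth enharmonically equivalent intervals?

No

An augmented fifth spans 8 semitones; an augmented sixth spans 10.
The spans differ, so they are not enharmonic equivalents.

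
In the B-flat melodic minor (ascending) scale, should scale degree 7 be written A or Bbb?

Each scale degree takes a distinct letter name. Degree 7 of a scale on B must use the letter A.
A and Bbb are enharmonically the same pitch, but only A uses the letter A, so it is the correct spelling here.

A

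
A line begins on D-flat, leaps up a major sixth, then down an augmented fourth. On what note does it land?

Fb

A major sixth up from Db is Bb (letter B, 9 semitones up).
An augmented fourth down from Bb is Fb (letter F, 6 semitones down).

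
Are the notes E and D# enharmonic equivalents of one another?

No

E is pitch class 4; D# is pitch class 3.
The pitch classes differ (4 vs. 3), so they are not enharmonic equivalents.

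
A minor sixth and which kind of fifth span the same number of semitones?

A minor sixth spans 8 semitones.
A fifth spanning 8 semitones is augmented (the perfect fifth is 7).

augmented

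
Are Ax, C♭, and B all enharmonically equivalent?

Yes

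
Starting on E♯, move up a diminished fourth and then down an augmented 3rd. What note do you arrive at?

Fb

A diminished fourth up from E# is A (letter A, 4 semitones up).
An augmented third down from A is Fb (letter F, 5 semitones down).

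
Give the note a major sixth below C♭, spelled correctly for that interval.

Ebb

A sixth below C lands on the letter E.
A major sixth spans 9 semitones, so Cb moves to pitch class 2. On the letter E that is Ebb.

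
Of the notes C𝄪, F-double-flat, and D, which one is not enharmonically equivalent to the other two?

Fbb

In 12-tone equal temperament, enharmonic equivalents share a pitch class. C## is pitch class 2; Fbb is pitch class 3; D is pitch class 2.
C## and D share pitch class 2, while Fbb is pitch class 3.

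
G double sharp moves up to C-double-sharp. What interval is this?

perfect fourth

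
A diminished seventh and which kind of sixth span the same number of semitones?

A diminished seventh spans 9 semitones.
A sixth spanning 9 semitones is major (the major sixth is 9).

major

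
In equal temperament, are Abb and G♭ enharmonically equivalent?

No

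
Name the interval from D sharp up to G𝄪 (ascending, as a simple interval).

augmented fourth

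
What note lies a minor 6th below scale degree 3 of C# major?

G##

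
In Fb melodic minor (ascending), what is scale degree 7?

Eb

Degree 7 takes the letter 6 steps above F, which is E.
In melodic minor (ascending), degree 7 sits 11 semitones above the tonic. Fb + 11 semitones is pitch class 3, spelled on E as Eb.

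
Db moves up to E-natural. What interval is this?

The letter names run D→E, a span of 1 letter step, so the interval is some kind of second.
Db to E is 3 semitones. A major second is 2, so 3 makes it augmented.

augmented second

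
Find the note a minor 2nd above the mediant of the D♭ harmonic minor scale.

The mediant of Db harmonic minor is Fb.
A minor second (1 semitone) above Fb lands on the letter G, giving Gbb.

Gbb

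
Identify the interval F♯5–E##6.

augmented seventh

The letter names run F→E, a span of 6 letter steps, so the interval is some kind of seventh.
F# to E## is 12 semitones. A major seventh is 11, so 12 makes it augmented.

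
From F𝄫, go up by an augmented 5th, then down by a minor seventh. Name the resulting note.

Db

An augmented fifth up from Fbb is Cb (letter C, 8 semitones up).
A minor seventh down from Cb is Db (letter D, 10 semitones down).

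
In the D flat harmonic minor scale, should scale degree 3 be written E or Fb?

Fb

Each scale degree takes a distinct letter name. Degree 3 of a scale on D must use the letter F.
Fb and E are enharmonically the same pitch, but only Fb uses the letter F, so it is the correct spelling here.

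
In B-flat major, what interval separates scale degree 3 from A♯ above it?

Scale degree 3 of Bb major is D.
D up to A#: letters D→A make it a fifth; 8 semitones makes it augmented.

augmented fifth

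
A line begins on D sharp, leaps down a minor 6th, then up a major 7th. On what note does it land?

A minor sixth down from D# is F## (letter F, 8 semitones down).
A major seventh up from F## is E## (letter E, 11 semitones up).

E##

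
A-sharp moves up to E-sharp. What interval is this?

perfect fifth

Counting letters A–B–C–D–E gives a fifth.
A#→E# = 7 semitones, exactly the perfect fifth.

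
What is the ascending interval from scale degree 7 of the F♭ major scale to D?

major seventh

Scale degree 7 of Fb major is Eb.
Eb up to D: letters E→D make it a seventh; 11 semitones makes it major.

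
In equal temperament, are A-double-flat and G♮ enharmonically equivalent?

Yes

Abb = pitch class 7 and G = pitch class 7 — the same pitch class, so they are enharmonic equivalents.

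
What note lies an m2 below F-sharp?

F down a major second is Eb, so the target letter is E.
From F#, a minor second is 1 semitone down: E#.

E#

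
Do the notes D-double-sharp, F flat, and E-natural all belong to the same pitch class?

Yes

D## is pitch class 4; Fb is pitch class 4; E is pitch class 4.
All spellings map to pitch class 4, so they are enharmonically equivalent.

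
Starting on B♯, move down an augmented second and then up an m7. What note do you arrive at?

An augmented second down from B# is A (letter A, 3 semitones down).
A minor seventh up from A is G (letter G, 10 semitones up).

G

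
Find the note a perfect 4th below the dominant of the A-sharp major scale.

B#

The dominant of A# major is E#.
A perfect fourth (5 semitones) below E# lands on the letter B, giving B#.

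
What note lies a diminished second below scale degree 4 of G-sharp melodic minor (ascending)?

B##

Scale degree 4 of G# melodic minor (ascending) is C#.
A diminished second (0 semitones) below C# lands on the letter B, giving B##.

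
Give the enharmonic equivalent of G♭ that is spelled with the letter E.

Plain E sits 2 semitones below Gb, so on the letter E the same pitch needs a double sharp: E##.

E##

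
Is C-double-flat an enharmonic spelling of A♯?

Yes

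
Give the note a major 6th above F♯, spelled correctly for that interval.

F up a major sixth is D, so the target letter is D.
From F#, a major sixth is 9 semitones up: D#.

D#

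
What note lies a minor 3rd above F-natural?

F up a major third is A, so the target letter is A.
From F, a minor third is 3 semitones up: Ab.

Ab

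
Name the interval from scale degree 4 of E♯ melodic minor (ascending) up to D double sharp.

augmented fourth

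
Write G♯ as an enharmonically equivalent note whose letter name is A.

Plain A sits 1 semitone above G#, so on the letter A the same pitch needs a flat: Ab.

Ab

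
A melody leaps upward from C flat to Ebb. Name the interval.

minor third

The letter names run C→E, a span of 2 letter steps, so the interval is some kind of third.
Cb to Ebb is 3 semitones. A major third is 4, so 3 makes it minor.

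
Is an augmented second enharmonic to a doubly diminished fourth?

An augmented second spans 3 semitones; a doubly diminished fourth spans 3.
They are enharmonically equivalent.

Yes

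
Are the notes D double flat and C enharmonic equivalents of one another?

Dbb is pitch class 0; C is pitch class 0.
All spellings map to pitch class 0, so they are enharmonically equivalent.

Yes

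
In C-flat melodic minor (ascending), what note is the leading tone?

Bb

Degree 7 takes the letter 6 steps above C, which is B.
In melodic minor (ascending), degree 7 sits 11 semitones above the tonic. Cb + 11 semitones is pitch class 10, spelled on B as Bb.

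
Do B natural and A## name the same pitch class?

Yes

B is pitch class 11; A## is pitch class 11.
All spellings map to pitch class 11, so they are enharmonically equivalent.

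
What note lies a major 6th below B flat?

B down a major sixth is D, so the target letter is D.
From Bb, a major sixth is 9 semitones down: Db.

Db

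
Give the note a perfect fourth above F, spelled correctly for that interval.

F up a perfect fourth is Bb, so the target letter is B.
From F, a perfect fourth is 5 semitones up: Bb.

Bb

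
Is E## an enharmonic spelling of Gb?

E## = pitch class 6 and Gb = pitch class 6 — the same pitch class, so they are enharmonic equivalents.

Yes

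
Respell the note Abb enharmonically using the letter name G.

G

Plain G sits at the same pitch as Abb, so on the letter G the same pitch needs a natural: G.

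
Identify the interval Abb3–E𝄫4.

perfect fifth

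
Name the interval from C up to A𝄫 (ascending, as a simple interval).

diminished sixth

The letter names run C→A, a span of 5 letter steps, so the interval is some kind of sixth.
C to Abb is 7 semitones. A major sixth is 9, so 7 makes it diminished.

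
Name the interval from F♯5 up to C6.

diminished fifth

Counting letters F–G–A–B–C gives a fifth.
F#→C = 6 semitones, 1 narrower than the perfect fifth (7), so diminished.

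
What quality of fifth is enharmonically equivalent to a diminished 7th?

A diminished seventh spans 9 semitones.
A fifth spanning 9 semitones is doubly augmented (the perfect fifth is 7).

doubly augmented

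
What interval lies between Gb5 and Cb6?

perfect fourth

The letter names run G→C, a span of 3 letter steps, so the interval is some kind of fourth.
Gb to Cb is 5 semitones. A perfect fourth is 5, so 5 makes it perfect.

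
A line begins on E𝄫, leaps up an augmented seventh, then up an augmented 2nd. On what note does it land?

E#

An augmented seventh up from Ebb is D (letter D, 12 semitones up).
An augmented second up from D is E# (letter E, 3 semitones up).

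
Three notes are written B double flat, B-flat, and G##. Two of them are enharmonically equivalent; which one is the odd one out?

Bb

In 12-tone equal temperament, enharmonic equivalents share a pitch class. Bbb is pitch class 9; Bb is pitch class 10; G## is pitch class 9.
Bbb and G## share pitch class 9, while Bb is pitch class 10.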